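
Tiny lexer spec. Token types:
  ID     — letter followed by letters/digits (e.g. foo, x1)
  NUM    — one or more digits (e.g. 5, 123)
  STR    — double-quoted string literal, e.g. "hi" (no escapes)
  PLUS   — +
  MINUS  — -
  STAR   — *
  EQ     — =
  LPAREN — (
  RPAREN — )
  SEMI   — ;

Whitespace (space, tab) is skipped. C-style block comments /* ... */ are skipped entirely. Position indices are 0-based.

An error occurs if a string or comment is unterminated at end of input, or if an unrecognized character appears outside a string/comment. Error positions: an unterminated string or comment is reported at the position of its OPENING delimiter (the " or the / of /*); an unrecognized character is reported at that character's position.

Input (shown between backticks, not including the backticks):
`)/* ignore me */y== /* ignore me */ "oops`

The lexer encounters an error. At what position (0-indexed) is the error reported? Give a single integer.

Answer: 36

Derivation:
pos=0: emit RPAREN ')'
pos=1: enter COMMENT mode (saw '/*')
exit COMMENT mode (now at pos=16)
pos=16: emit ID 'y' (now at pos=17)
pos=17: emit EQ '='
pos=18: emit EQ '='
pos=20: enter COMMENT mode (saw '/*')
exit COMMENT mode (now at pos=35)
pos=36: enter STRING mode
pos=36: ERROR — unterminated string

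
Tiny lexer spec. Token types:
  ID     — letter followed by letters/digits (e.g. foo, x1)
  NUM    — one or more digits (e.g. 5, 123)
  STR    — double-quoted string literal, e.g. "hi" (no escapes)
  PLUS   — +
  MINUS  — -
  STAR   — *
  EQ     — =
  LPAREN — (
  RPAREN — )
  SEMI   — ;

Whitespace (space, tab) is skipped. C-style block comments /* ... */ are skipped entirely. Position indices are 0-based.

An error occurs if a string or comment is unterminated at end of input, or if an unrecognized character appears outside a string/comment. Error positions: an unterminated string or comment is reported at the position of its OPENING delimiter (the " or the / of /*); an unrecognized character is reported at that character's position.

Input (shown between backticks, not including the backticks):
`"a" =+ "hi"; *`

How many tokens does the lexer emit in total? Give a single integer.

pos=0: enter STRING mode
pos=0: emit STR "a" (now at pos=3)
pos=4: emit EQ '='
pos=5: emit PLUS '+'
pos=7: enter STRING mode
pos=7: emit STR "hi" (now at pos=11)
pos=11: emit SEMI ';'
pos=13: emit STAR '*'
DONE. 6 tokens: [STR, EQ, PLUS, STR, SEMI, STAR]

Answer: 6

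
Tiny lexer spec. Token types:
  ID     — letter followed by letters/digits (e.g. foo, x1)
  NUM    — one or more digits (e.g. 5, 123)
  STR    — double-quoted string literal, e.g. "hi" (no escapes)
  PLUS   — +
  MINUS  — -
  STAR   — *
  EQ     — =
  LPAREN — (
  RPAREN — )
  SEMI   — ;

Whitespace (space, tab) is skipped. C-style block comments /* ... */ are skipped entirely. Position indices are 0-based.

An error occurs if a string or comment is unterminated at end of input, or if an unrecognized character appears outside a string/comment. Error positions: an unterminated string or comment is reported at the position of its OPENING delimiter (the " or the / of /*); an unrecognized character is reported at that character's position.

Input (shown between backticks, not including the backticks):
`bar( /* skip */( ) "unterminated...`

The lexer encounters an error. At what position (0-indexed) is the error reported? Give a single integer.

Answer: 19

Derivation:
pos=0: emit ID 'bar' (now at pos=3)
pos=3: emit LPAREN '('
pos=5: enter COMMENT mode (saw '/*')
exit COMMENT mode (now at pos=15)
pos=15: emit LPAREN '('
pos=17: emit RPAREN ')'
pos=19: enter STRING mode
pos=19: ERROR — unterminated string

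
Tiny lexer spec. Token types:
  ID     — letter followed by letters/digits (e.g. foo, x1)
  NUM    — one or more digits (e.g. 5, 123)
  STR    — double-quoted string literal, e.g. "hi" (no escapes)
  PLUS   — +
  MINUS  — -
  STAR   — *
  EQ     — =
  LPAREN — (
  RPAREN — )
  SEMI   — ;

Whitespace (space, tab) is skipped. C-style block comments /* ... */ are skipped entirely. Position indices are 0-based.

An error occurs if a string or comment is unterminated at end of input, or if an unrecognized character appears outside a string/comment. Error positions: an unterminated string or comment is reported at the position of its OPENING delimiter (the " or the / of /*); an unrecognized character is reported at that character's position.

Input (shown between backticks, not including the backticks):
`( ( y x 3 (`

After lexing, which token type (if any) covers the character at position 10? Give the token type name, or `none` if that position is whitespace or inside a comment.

Answer: LPAREN

Derivation:
pos=0: emit LPAREN '('
pos=2: emit LPAREN '('
pos=4: emit ID 'y' (now at pos=5)
pos=6: emit ID 'x' (now at pos=7)
pos=8: emit NUM '3' (now at pos=9)
pos=10: emit LPAREN '('
DONE. 6 tokens: [LPAREN, LPAREN, ID, ID, NUM, LPAREN]
Position 10: char is '(' -> LPAREN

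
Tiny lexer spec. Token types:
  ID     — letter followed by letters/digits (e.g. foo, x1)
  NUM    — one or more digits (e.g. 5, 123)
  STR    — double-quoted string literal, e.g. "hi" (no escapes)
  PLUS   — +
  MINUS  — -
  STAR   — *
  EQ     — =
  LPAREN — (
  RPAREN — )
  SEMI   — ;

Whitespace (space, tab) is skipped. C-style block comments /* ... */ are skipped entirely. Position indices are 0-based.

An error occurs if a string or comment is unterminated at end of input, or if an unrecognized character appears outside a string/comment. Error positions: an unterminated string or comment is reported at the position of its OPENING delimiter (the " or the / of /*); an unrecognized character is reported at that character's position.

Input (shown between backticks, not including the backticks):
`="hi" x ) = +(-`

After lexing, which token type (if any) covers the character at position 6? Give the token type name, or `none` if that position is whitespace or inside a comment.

Answer: ID

Derivation:
pos=0: emit EQ '='
pos=1: enter STRING mode
pos=1: emit STR "hi" (now at pos=5)
pos=6: emit ID 'x' (now at pos=7)
pos=8: emit RPAREN ')'
pos=10: emit EQ '='
pos=12: emit PLUS '+'
pos=13: emit LPAREN '('
pos=14: emit MINUS '-'
DONE. 8 tokens: [EQ, STR, ID, RPAREN, EQ, PLUS, LPAREN, MINUS]
Position 6: char is 'x' -> ID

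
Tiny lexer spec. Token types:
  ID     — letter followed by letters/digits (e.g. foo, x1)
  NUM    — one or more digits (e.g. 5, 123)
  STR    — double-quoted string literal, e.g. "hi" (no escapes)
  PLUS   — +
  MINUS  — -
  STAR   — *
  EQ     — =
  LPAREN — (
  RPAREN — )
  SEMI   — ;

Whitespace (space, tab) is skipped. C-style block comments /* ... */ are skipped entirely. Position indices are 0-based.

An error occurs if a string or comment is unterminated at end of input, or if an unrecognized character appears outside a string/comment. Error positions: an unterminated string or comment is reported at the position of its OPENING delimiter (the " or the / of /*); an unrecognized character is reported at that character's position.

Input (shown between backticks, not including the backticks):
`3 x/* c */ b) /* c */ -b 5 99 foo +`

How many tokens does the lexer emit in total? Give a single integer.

Answer: 10

Derivation:
pos=0: emit NUM '3' (now at pos=1)
pos=2: emit ID 'x' (now at pos=3)
pos=3: enter COMMENT mode (saw '/*')
exit COMMENT mode (now at pos=10)
pos=11: emit ID 'b' (now at pos=12)
pos=12: emit RPAREN ')'
pos=14: enter COMMENT mode (saw '/*')
exit COMMENT mode (now at pos=21)
pos=22: emit MINUS '-'
pos=23: emit ID 'b' (now at pos=24)
pos=25: emit NUM '5' (now at pos=26)
pos=27: emit NUM '99' (now at pos=29)
pos=30: emit ID 'foo' (now at pos=33)
pos=34: emit PLUS '+'
DONE. 10 tokens: [NUM, ID, ID, RPAREN, MINUS, ID, NUM, NUM, ID, PLUS]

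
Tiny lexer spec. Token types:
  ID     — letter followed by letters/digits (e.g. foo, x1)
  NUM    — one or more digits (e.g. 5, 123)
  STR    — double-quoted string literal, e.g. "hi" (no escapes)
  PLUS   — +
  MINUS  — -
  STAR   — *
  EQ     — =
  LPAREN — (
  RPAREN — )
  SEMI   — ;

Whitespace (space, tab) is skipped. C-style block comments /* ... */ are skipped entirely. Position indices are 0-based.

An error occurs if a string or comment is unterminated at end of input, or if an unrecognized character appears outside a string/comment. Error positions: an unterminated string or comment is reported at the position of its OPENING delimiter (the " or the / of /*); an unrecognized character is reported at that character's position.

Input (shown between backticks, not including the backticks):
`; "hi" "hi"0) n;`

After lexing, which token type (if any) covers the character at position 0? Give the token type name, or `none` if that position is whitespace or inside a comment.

pos=0: emit SEMI ';'
pos=2: enter STRING mode
pos=2: emit STR "hi" (now at pos=6)
pos=7: enter STRING mode
pos=7: emit STR "hi" (now at pos=11)
pos=11: emit NUM '0' (now at pos=12)
pos=12: emit RPAREN ')'
pos=14: emit ID 'n' (now at pos=15)
pos=15: emit SEMI ';'
DONE. 7 tokens: [SEMI, STR, STR, NUM, RPAREN, ID, SEMI]
Position 0: char is ';' -> SEMI

Answer: SEMI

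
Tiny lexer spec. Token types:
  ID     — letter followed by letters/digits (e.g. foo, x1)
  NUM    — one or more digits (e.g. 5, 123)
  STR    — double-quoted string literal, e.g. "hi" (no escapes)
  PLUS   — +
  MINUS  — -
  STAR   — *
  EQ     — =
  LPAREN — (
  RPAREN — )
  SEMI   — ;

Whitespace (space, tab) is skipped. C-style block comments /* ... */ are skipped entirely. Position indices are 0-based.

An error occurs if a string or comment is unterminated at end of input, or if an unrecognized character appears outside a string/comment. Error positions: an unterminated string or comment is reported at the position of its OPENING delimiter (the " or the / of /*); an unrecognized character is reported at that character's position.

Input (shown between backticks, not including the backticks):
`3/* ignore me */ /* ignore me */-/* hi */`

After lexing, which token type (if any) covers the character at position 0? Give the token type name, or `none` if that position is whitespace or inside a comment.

Answer: NUM

Derivation:
pos=0: emit NUM '3' (now at pos=1)
pos=1: enter COMMENT mode (saw '/*')
exit COMMENT mode (now at pos=16)
pos=17: enter COMMENT mode (saw '/*')
exit COMMENT mode (now at pos=32)
pos=32: emit MINUS '-'
pos=33: enter COMMENT mode (saw '/*')
exit COMMENT mode (now at pos=41)
DONE. 2 tokens: [NUM, MINUS]
Position 0: char is '3' -> NUM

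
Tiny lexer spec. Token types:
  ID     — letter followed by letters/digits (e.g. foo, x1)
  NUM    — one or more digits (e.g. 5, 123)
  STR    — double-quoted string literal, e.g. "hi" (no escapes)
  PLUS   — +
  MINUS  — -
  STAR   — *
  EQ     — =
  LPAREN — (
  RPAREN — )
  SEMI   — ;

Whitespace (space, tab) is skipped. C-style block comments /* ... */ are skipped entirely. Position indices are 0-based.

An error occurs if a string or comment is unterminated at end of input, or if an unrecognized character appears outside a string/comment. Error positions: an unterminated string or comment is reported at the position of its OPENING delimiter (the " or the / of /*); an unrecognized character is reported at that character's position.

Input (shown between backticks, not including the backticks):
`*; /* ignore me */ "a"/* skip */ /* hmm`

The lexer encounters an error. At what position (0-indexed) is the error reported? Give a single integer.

Answer: 33

Derivation:
pos=0: emit STAR '*'
pos=1: emit SEMI ';'
pos=3: enter COMMENT mode (saw '/*')
exit COMMENT mode (now at pos=18)
pos=19: enter STRING mode
pos=19: emit STR "a" (now at pos=22)
pos=22: enter COMMENT mode (saw '/*')
exit COMMENT mode (now at pos=32)
pos=33: enter COMMENT mode (saw '/*')
pos=33: ERROR — unterminated comment (reached EOF)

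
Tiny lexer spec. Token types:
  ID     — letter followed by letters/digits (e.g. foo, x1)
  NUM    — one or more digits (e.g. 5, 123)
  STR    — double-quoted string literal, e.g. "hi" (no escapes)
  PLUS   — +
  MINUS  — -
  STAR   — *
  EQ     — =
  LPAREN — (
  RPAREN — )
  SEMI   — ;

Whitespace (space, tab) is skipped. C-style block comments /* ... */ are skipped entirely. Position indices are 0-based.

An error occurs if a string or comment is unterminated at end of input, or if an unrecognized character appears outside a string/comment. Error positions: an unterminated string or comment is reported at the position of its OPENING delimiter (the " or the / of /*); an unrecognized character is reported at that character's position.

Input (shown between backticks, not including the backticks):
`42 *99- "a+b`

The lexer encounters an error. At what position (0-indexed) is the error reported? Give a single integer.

pos=0: emit NUM '42' (now at pos=2)
pos=3: emit STAR '*'
pos=4: emit NUM '99' (now at pos=6)
pos=6: emit MINUS '-'
pos=8: enter STRING mode
pos=8: ERROR — unterminated string

Answer: 8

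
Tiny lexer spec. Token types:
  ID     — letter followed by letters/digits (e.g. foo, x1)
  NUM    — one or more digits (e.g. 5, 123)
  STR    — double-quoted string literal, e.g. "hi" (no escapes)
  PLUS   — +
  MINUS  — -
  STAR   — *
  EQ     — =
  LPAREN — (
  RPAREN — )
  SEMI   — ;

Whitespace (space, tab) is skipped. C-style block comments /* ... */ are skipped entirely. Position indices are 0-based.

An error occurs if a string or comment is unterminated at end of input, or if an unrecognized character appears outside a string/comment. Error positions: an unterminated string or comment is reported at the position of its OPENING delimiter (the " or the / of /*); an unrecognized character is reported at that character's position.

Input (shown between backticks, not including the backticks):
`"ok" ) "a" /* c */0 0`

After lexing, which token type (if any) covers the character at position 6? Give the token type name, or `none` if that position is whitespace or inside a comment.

Answer: none

Derivation:
pos=0: enter STRING mode
pos=0: emit STR "ok" (now at pos=4)
pos=5: emit RPAREN ')'
pos=7: enter STRING mode
pos=7: emit STR "a" (now at pos=10)
pos=11: enter COMMENT mode (saw '/*')
exit COMMENT mode (now at pos=18)
pos=18: emit NUM '0' (now at pos=19)
pos=20: emit NUM '0' (now at pos=21)
DONE. 5 tokens: [STR, RPAREN, STR, NUM, NUM]
Position 6: char is ' ' -> none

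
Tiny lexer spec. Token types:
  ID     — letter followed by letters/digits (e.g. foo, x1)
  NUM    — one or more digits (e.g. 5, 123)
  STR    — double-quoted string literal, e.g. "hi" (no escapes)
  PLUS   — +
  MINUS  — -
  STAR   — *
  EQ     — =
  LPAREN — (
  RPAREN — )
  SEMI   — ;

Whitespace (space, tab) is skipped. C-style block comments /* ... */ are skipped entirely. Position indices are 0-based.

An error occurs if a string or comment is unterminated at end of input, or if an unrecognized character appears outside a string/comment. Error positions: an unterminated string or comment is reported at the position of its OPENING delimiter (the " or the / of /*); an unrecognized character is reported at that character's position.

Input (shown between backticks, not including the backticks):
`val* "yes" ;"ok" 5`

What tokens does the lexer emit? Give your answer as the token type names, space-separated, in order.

Answer: ID STAR STR SEMI STR NUM

Derivation:
pos=0: emit ID 'val' (now at pos=3)
pos=3: emit STAR '*'
pos=5: enter STRING mode
pos=5: emit STR "yes" (now at pos=10)
pos=11: emit SEMI ';'
pos=12: enter STRING mode
pos=12: emit STR "ok" (now at pos=16)
pos=17: emit NUM '5' (now at pos=18)
DONE. 6 tokens: [ID, STAR, STR, SEMI, STR, NUM]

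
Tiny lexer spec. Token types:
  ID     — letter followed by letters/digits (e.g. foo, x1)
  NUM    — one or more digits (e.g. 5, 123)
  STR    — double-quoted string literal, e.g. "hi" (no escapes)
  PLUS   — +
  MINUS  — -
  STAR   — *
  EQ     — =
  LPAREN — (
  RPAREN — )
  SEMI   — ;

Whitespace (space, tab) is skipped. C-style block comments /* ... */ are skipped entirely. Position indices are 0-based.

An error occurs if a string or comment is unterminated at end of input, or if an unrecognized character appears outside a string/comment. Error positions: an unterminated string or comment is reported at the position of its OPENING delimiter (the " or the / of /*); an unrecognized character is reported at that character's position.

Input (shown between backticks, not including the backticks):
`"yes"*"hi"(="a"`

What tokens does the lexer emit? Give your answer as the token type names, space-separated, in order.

pos=0: enter STRING mode
pos=0: emit STR "yes" (now at pos=5)
pos=5: emit STAR '*'
pos=6: enter STRING mode
pos=6: emit STR "hi" (now at pos=10)
pos=10: emit LPAREN '('
pos=11: emit EQ '='
pos=12: enter STRING mode
pos=12: emit STR "a" (now at pos=15)
DONE. 6 tokens: [STR, STAR, STR, LPAREN, EQ, STR]

Answer: STR STAR STR LPAREN EQ STR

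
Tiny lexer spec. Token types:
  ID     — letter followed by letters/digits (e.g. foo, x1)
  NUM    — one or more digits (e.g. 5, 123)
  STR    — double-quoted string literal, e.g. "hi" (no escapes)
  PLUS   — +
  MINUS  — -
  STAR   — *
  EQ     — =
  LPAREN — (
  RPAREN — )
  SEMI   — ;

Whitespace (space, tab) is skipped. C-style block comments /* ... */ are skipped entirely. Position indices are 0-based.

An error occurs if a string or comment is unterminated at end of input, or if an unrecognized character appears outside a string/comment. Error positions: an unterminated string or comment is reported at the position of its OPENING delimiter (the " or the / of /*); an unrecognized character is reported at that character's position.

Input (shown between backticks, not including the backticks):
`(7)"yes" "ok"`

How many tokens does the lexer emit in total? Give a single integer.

pos=0: emit LPAREN '('
pos=1: emit NUM '7' (now at pos=2)
pos=2: emit RPAREN ')'
pos=3: enter STRING mode
pos=3: emit STR "yes" (now at pos=8)
pos=9: enter STRING mode
pos=9: emit STR "ok" (now at pos=13)
DONE. 5 tokens: [LPAREN, NUM, RPAREN, STR, STR]

Answer: 5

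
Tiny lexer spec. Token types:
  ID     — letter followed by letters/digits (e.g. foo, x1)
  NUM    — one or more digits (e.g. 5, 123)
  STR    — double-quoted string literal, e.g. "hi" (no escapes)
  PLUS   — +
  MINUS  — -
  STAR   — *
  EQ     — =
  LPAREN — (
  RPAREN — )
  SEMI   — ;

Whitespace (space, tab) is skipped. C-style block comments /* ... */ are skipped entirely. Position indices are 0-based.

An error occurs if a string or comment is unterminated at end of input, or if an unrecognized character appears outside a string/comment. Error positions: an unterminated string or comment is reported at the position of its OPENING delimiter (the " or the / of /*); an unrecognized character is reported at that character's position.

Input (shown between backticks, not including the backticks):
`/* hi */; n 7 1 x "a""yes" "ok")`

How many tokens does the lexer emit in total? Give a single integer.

Answer: 9

Derivation:
pos=0: enter COMMENT mode (saw '/*')
exit COMMENT mode (now at pos=8)
pos=8: emit SEMI ';'
pos=10: emit ID 'n' (now at pos=11)
pos=12: emit NUM '7' (now at pos=13)
pos=14: emit NUM '1' (now at pos=15)
pos=16: emit ID 'x' (now at pos=17)
pos=18: enter STRING mode
pos=18: emit STR "a" (now at pos=21)
pos=21: enter STRING mode
pos=21: emit STR "yes" (now at pos=26)
pos=27: enter STRING mode
pos=27: emit STR "ok" (now at pos=31)
pos=31: emit RPAREN ')'
DONE. 9 tokens: [SEMI, ID, NUM, NUM, ID, STR, STR, STR, RPAREN]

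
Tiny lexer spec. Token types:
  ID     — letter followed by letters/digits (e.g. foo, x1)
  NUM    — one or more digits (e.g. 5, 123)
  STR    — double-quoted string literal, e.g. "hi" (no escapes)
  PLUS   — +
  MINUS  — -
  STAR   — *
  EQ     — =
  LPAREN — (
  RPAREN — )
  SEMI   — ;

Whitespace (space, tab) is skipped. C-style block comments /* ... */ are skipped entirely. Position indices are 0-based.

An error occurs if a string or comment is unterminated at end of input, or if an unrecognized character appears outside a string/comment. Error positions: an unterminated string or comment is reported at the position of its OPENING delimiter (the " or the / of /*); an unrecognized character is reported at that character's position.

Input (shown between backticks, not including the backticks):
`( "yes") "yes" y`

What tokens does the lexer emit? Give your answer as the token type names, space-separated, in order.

pos=0: emit LPAREN '('
pos=2: enter STRING mode
pos=2: emit STR "yes" (now at pos=7)
pos=7: emit RPAREN ')'
pos=9: enter STRING mode
pos=9: emit STR "yes" (now at pos=14)
pos=15: emit ID 'y' (now at pos=16)
DONE. 5 tokens: [LPAREN, STR, RPAREN, STR, ID]

Answer: LPAREN STR RPAREN STR ID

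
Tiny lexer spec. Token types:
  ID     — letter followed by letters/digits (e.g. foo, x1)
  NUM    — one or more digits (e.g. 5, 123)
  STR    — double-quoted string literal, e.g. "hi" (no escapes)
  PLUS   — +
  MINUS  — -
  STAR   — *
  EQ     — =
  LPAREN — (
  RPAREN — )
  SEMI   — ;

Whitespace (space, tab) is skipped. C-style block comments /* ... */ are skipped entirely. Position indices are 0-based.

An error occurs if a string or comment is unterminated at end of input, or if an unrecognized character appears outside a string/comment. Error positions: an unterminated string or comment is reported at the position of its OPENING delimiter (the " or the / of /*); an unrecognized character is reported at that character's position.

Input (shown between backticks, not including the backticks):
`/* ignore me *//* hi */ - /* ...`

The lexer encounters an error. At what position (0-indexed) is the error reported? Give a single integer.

Answer: 26

Derivation:
pos=0: enter COMMENT mode (saw '/*')
exit COMMENT mode (now at pos=15)
pos=15: enter COMMENT mode (saw '/*')
exit COMMENT mode (now at pos=23)
pos=24: emit MINUS '-'
pos=26: enter COMMENT mode (saw '/*')
pos=26: ERROR — unterminated comment (reached EOF)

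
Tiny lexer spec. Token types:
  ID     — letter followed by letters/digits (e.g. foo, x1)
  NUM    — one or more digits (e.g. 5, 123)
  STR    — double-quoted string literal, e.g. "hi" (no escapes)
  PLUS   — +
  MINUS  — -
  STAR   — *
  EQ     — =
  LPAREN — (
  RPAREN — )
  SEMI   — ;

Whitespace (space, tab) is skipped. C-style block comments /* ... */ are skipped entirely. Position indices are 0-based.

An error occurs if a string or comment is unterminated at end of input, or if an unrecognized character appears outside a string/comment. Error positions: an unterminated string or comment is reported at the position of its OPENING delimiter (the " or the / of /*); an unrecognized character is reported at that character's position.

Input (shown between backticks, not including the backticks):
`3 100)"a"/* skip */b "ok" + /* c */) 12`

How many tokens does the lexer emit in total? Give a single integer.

pos=0: emit NUM '3' (now at pos=1)
pos=2: emit NUM '100' (now at pos=5)
pos=5: emit RPAREN ')'
pos=6: enter STRING mode
pos=6: emit STR "a" (now at pos=9)
pos=9: enter COMMENT mode (saw '/*')
exit COMMENT mode (now at pos=19)
pos=19: emit ID 'b' (now at pos=20)
pos=21: enter STRING mode
pos=21: emit STR "ok" (now at pos=25)
pos=26: emit PLUS '+'
pos=28: enter COMMENT mode (saw '/*')
exit COMMENT mode (now at pos=35)
pos=35: emit RPAREN ')'
pos=37: emit NUM '12' (now at pos=39)
DONE. 9 tokens: [NUM, NUM, RPAREN, STR, ID, STR, PLUS, RPAREN, NUM]

Answer: 9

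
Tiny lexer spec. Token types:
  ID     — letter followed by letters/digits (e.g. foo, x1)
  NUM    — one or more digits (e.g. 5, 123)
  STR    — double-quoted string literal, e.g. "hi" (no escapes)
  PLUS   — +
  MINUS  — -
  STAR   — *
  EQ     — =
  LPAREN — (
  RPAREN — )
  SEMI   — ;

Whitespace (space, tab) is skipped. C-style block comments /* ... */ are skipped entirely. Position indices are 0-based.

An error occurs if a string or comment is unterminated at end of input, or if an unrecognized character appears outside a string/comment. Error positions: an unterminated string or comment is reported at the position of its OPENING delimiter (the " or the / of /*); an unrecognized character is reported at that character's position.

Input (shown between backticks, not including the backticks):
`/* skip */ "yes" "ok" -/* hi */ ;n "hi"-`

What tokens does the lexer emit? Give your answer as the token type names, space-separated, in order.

pos=0: enter COMMENT mode (saw '/*')
exit COMMENT mode (now at pos=10)
pos=11: enter STRING mode
pos=11: emit STR "yes" (now at pos=16)
pos=17: enter STRING mode
pos=17: emit STR "ok" (now at pos=21)
pos=22: emit MINUS '-'
pos=23: enter COMMENT mode (saw '/*')
exit COMMENT mode (now at pos=31)
pos=32: emit SEMI ';'
pos=33: emit ID 'n' (now at pos=34)
pos=35: enter STRING mode
pos=35: emit STR "hi" (now at pos=39)
pos=39: emit MINUS '-'
DONE. 7 tokens: [STR, STR, MINUS, SEMI, ID, STR, MINUS]

Answer: STR STR MINUS SEMI ID STR MINUS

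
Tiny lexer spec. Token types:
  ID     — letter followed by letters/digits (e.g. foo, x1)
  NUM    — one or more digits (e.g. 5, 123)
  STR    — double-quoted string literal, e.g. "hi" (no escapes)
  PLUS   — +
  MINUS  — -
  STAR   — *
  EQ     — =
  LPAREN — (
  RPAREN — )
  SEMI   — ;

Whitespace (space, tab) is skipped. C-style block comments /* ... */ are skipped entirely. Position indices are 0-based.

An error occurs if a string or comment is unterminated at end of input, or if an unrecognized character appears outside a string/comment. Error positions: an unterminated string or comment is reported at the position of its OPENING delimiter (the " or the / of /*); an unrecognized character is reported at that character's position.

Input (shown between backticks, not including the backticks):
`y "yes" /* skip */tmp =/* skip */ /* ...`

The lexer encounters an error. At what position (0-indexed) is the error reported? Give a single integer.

pos=0: emit ID 'y' (now at pos=1)
pos=2: enter STRING mode
pos=2: emit STR "yes" (now at pos=7)
pos=8: enter COMMENT mode (saw '/*')
exit COMMENT mode (now at pos=18)
pos=18: emit ID 'tmp' (now at pos=21)
pos=22: emit EQ '='
pos=23: enter COMMENT mode (saw '/*')
exit COMMENT mode (now at pos=33)
pos=34: enter COMMENT mode (saw '/*')
pos=34: ERROR — unterminated comment (reached EOF)

Answer: 34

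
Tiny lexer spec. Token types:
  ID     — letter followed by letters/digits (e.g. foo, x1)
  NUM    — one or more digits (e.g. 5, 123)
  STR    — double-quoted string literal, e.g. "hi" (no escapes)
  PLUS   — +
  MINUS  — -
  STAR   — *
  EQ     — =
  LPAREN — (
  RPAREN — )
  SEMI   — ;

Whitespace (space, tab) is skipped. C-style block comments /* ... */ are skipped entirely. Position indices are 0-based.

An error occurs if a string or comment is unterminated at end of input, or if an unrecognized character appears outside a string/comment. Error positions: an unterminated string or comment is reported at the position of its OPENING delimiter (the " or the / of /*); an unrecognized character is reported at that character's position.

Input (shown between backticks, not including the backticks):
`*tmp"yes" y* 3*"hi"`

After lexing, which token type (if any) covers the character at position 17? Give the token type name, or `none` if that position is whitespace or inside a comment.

pos=0: emit STAR '*'
pos=1: emit ID 'tmp' (now at pos=4)
pos=4: enter STRING mode
pos=4: emit STR "yes" (now at pos=9)
pos=10: emit ID 'y' (now at pos=11)
pos=11: emit STAR '*'
pos=13: emit NUM '3' (now at pos=14)
pos=14: emit STAR '*'
pos=15: enter STRING mode
pos=15: emit STR "hi" (now at pos=19)
DONE. 8 tokens: [STAR, ID, STR, ID, STAR, NUM, STAR, STR]
Position 17: char is 'i' -> STR

Answer: STR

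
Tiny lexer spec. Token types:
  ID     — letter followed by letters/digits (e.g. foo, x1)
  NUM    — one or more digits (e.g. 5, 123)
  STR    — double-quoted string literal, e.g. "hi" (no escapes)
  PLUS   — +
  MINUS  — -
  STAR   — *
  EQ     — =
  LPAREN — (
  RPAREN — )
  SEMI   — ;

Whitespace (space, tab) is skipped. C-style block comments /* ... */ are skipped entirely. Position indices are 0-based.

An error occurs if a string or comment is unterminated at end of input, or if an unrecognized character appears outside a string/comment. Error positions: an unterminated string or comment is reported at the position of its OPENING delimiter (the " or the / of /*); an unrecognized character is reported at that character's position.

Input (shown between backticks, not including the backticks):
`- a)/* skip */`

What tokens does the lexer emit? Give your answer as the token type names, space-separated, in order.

Answer: MINUS ID RPAREN

Derivation:
pos=0: emit MINUS '-'
pos=2: emit ID 'a' (now at pos=3)
pos=3: emit RPAREN ')'
pos=4: enter COMMENT mode (saw '/*')
exit COMMENT mode (now at pos=14)
DONE. 3 tokens: [MINUS, ID, RPAREN]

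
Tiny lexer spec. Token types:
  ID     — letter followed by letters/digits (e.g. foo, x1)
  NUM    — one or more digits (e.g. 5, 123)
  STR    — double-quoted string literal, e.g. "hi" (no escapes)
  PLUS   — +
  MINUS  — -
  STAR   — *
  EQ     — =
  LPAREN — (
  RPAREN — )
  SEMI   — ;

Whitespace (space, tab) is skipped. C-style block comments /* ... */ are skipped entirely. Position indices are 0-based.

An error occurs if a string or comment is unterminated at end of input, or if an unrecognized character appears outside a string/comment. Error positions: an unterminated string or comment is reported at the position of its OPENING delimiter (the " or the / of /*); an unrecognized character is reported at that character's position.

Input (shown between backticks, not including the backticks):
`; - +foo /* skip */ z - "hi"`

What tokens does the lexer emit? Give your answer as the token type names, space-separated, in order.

Answer: SEMI MINUS PLUS ID ID MINUS STR

Derivation:
pos=0: emit SEMI ';'
pos=2: emit MINUS '-'
pos=4: emit PLUS '+'
pos=5: emit ID 'foo' (now at pos=8)
pos=9: enter COMMENT mode (saw '/*')
exit COMMENT mode (now at pos=19)
pos=20: emit ID 'z' (now at pos=21)
pos=22: emit MINUS '-'
pos=24: enter STRING mode
pos=24: emit STR "hi" (now at pos=28)
DONE. 7 tokens: [SEMI, MINUS, PLUS, ID, ID, MINUS, STR]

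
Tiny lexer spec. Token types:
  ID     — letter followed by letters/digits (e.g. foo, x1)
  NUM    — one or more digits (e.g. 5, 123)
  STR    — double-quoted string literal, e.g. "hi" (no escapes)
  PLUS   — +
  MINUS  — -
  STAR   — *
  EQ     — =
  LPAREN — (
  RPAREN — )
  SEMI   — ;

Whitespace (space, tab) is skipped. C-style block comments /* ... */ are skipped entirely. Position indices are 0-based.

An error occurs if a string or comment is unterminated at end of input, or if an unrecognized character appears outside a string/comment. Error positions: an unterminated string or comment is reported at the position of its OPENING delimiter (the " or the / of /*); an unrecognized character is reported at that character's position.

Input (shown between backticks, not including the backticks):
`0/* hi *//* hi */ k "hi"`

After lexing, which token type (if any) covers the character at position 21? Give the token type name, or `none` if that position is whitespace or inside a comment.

pos=0: emit NUM '0' (now at pos=1)
pos=1: enter COMMENT mode (saw '/*')
exit COMMENT mode (now at pos=9)
pos=9: enter COMMENT mode (saw '/*')
exit COMMENT mode (now at pos=17)
pos=18: emit ID 'k' (now at pos=19)
pos=20: enter STRING mode
pos=20: emit STR "hi" (now at pos=24)
DONE. 3 tokens: [NUM, ID, STR]
Position 21: char is 'h' -> STR

Answer: STR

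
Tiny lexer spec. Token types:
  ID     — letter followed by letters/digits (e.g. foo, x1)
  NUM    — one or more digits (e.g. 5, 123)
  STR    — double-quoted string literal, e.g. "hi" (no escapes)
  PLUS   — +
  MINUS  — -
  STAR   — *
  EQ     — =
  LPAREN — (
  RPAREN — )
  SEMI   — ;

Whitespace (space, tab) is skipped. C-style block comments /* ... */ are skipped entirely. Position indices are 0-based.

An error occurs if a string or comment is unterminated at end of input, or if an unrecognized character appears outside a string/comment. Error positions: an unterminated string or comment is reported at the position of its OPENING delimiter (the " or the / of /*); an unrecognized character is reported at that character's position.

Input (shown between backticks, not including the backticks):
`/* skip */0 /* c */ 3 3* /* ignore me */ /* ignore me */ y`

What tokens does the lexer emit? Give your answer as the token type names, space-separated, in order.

Answer: NUM NUM NUM STAR ID

Derivation:
pos=0: enter COMMENT mode (saw '/*')
exit COMMENT mode (now at pos=10)
pos=10: emit NUM '0' (now at pos=11)
pos=12: enter COMMENT mode (saw '/*')
exit COMMENT mode (now at pos=19)
pos=20: emit NUM '3' (now at pos=21)
pos=22: emit NUM '3' (now at pos=23)
pos=23: emit STAR '*'
pos=25: enter COMMENT mode (saw '/*')
exit COMMENT mode (now at pos=40)
pos=41: enter COMMENT mode (saw '/*')
exit COMMENT mode (now at pos=56)
pos=57: emit ID 'y' (now at pos=58)
DONE. 5 tokens: [NUM, NUM, NUM, STAR, ID]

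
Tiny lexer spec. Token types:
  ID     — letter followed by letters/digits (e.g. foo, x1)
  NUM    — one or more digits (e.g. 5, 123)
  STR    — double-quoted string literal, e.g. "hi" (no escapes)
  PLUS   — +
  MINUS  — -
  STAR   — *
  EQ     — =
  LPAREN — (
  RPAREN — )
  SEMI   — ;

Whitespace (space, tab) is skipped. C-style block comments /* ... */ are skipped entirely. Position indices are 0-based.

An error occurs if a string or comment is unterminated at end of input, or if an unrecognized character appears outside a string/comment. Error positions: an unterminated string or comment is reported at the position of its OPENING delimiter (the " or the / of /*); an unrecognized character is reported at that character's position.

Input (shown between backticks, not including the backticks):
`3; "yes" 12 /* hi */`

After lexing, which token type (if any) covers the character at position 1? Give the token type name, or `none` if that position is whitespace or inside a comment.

Answer: SEMI

Derivation:
pos=0: emit NUM '3' (now at pos=1)
pos=1: emit SEMI ';'
pos=3: enter STRING mode
pos=3: emit STR "yes" (now at pos=8)
pos=9: emit NUM '12' (now at pos=11)
pos=12: enter COMMENT mode (saw '/*')
exit COMMENT mode (now at pos=20)
DONE. 4 tokens: [NUM, SEMI, STR, NUM]
Position 1: char is ';' -> SEMI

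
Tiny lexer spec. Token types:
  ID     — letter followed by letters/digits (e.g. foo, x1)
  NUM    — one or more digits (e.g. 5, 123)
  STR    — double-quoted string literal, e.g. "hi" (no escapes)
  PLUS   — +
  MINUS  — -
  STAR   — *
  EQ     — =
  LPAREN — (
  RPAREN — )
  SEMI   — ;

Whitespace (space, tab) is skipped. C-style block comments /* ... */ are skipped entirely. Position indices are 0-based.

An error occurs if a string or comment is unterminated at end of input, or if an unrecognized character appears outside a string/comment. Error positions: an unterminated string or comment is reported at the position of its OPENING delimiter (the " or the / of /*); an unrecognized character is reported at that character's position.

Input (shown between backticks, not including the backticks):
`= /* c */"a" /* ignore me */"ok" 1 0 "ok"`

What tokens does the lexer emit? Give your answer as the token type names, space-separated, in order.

Answer: EQ STR STR NUM NUM STR

Derivation:
pos=0: emit EQ '='
pos=2: enter COMMENT mode (saw '/*')
exit COMMENT mode (now at pos=9)
pos=9: enter STRING mode
pos=9: emit STR "a" (now at pos=12)
pos=13: enter COMMENT mode (saw '/*')
exit COMMENT mode (now at pos=28)
pos=28: enter STRING mode
pos=28: emit STR "ok" (now at pos=32)
pos=33: emit NUM '1' (now at pos=34)
pos=35: emit NUM '0' (now at pos=36)
pos=37: enter STRING mode
pos=37: emit STR "ok" (now at pos=41)
DONE. 6 tokens: [EQ, STR, STR, NUM, NUM, STR]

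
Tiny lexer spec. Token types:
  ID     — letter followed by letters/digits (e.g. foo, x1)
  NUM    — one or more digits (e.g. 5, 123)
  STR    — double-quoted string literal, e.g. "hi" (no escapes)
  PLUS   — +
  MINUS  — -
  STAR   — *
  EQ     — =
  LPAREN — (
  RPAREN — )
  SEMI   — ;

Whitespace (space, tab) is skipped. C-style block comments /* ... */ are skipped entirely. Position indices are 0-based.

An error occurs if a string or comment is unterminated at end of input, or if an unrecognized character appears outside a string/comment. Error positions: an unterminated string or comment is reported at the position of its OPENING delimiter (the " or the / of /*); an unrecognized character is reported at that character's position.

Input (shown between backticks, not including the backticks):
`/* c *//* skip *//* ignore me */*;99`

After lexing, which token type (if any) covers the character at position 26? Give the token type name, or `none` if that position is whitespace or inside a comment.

Answer: none

Derivation:
pos=0: enter COMMENT mode (saw '/*')
exit COMMENT mode (now at pos=7)
pos=7: enter COMMENT mode (saw '/*')
exit COMMENT mode (now at pos=17)
pos=17: enter COMMENT mode (saw '/*')
exit COMMENT mode (now at pos=32)
pos=32: emit STAR '*'
pos=33: emit SEMI ';'
pos=34: emit NUM '99' (now at pos=36)
DONE. 3 tokens: [STAR, SEMI, NUM]
Position 26: char is ' ' -> none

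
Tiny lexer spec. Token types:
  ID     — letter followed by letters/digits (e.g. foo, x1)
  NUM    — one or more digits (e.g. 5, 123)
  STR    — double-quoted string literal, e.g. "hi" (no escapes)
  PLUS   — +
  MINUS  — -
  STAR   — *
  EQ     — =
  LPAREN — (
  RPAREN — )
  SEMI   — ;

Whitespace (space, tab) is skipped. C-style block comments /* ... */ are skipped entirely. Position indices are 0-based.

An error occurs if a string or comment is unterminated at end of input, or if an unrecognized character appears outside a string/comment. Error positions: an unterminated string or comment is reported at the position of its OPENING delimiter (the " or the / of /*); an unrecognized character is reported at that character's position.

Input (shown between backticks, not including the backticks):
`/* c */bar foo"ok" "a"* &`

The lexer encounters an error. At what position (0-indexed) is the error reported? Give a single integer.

pos=0: enter COMMENT mode (saw '/*')
exit COMMENT mode (now at pos=7)
pos=7: emit ID 'bar' (now at pos=10)
pos=11: emit ID 'foo' (now at pos=14)
pos=14: enter STRING mode
pos=14: emit STR "ok" (now at pos=18)
pos=19: enter STRING mode
pos=19: emit STR "a" (now at pos=22)
pos=22: emit STAR '*'
pos=24: ERROR — unrecognized char '&'

Answer: 24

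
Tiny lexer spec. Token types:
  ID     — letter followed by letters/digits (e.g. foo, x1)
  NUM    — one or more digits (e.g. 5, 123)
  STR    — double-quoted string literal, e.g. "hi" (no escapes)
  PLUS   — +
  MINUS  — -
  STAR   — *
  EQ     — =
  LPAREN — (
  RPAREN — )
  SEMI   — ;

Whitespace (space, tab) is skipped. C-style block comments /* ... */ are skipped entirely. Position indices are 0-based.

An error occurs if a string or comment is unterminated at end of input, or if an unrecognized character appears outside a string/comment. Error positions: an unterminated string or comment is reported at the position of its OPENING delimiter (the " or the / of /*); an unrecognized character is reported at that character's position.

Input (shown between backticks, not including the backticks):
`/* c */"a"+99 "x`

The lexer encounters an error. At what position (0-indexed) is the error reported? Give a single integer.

pos=0: enter COMMENT mode (saw '/*')
exit COMMENT mode (now at pos=7)
pos=7: enter STRING mode
pos=7: emit STR "a" (now at pos=10)
pos=10: emit PLUS '+'
pos=11: emit NUM '99' (now at pos=13)
pos=14: enter STRING mode
pos=14: ERROR — unterminated string

Answer: 14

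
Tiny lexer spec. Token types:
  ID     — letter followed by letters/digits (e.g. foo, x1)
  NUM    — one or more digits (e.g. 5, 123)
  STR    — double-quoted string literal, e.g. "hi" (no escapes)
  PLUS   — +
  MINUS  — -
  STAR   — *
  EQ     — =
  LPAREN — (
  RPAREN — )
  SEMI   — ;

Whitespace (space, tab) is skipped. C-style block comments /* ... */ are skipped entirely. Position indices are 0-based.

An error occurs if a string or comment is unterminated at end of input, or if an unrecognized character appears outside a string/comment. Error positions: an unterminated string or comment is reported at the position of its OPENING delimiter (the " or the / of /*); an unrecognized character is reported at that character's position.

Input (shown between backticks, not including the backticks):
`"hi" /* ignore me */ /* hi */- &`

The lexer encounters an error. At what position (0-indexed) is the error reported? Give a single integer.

pos=0: enter STRING mode
pos=0: emit STR "hi" (now at pos=4)
pos=5: enter COMMENT mode (saw '/*')
exit COMMENT mode (now at pos=20)
pos=21: enter COMMENT mode (saw '/*')
exit COMMENT mode (now at pos=29)
pos=29: emit MINUS '-'
pos=31: ERROR — unrecognized char '&'

Answer: 31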